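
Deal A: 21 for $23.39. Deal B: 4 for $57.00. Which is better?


Deal A: $23.39/21 = $1.1138/unit
Deal B: $57.00/4 = $14.2500/unit
A is cheaper per unit
= Deal A

Deal A


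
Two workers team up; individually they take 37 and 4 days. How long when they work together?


Rate of A = 1/37 per day
Rate of B = 1/4 per day
Combined rate = 1/37 + 1/4 = 41/148 ≈ 0.2770 per day
Days = 1 / combined rate = 148/41
≈ 3.61 days

3.61 days


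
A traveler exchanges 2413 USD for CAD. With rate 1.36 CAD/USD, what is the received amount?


Amount × rate = 2413 × 1.36
= 3281.68 CAD

3281.68 CAD


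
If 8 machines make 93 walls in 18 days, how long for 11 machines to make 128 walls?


Days ∝ work / workers, so d₂ = d₁ × (m₁/m₂) × (w₂/w₁)
Workers factor (inverse): 8/11 ≈ 0.7273
Work factor (direct): 128/93 ≈ 1.3763
d₂ = 18 × 8/11 × 128/93 = (18 × 8 × 128) / (11 × 93) = 18432/1023
≈ 18.02 days

18.02 days


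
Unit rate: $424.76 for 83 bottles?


Unit rate = total / quantity
= 424.76 / 83
= $5.12 per unit

$5.12 per unit


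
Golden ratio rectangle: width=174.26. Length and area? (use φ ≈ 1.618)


φ = (1 + √5) / 2 ≈ 1.618
Length = width × φ = 174.26 × 1.618 = 281.95268
≈ 281.95
Area = width × length = 174.26 × 281.95268 = 49133.0740168 ≈ 49133.07
= Length: 281.95, Area: 49133.07

Length: 281.95, Area: 49133.07


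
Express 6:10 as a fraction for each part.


Total parts = 6 + 10 = 16
First part: 6/16 = 3/8
Second part: 10/16 = 5/8
= 3/8 and 5/8

3/8 and 5/8


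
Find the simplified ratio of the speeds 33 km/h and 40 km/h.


Ratio = 33:40
GCD = 1
Simplified = 33:40
Time ratio (same distance) = 40:33
Speed ratio = 33:40

33:40


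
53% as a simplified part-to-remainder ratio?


53% means 53 parts out of 100; remainder = 47
Part : remainder = 53:47
GCD = 1
= 53:47

53:47


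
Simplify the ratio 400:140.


GCD(400, 140) = 20
400/20 : 140/20
= 20:7

20:7


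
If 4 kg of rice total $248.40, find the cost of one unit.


Unit rate = total / quantity
= 248.40 / 4
= $62.10 per unit

$62.10 per unit


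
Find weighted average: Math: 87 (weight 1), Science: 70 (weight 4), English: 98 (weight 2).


Numerator = 87×1 + 70×4 + 98×2
= 87 + 280 + 196
= 563
Total weight = 7
Weighted avg = 563/7
= 80.43

80.43


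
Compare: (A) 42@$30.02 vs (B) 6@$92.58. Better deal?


Deal A: $30.02/42 = $0.7148/unit
Deal B: $92.58/6 = $15.4300/unit
A is cheaper per unit
= Deal A

Deal A


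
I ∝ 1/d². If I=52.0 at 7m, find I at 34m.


I₁d₁² = I₂d₂²
I₂ = I₁ × (d₁/d₂)²
= 52.0 × (7/34)²
= 52.0 × 49/1156
= 2548/1156
≈ 2.2042

2.2042


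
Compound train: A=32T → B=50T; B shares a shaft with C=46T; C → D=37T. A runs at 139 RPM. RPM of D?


Stage 1: RPM_B = RPM_A × t_A/t_B = 139 × 32/50 = 4448/50 = 88.96
B and C share a shaft → RPM_C = RPM_B
Stage 2: RPM_D = RPM_C × t_C/t_D = RPM_A × (t_A×t_C)/(t_B×t_D)
Overall ratio = (32×46)/(50×37) = 1472/1850
RPM_D = 139 × 1472/1850 = 204608/1850
≈ 110.60 RPM

110.60 RPM


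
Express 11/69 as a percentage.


Percentage = (part / whole) × 100
= (11 / 69) × 100
≈ 15.94%

15.94%


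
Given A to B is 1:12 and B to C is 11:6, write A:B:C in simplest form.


Match B: multiply A:B by 11 → 11:132
Multiply B:C by 12 → 132:72
Combined: 11:132:72
GCD = 1
= 11:132:72

11:132:72


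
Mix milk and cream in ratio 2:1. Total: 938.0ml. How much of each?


Total parts = 2 + 1 = 3
milk: 938.0 × 2/3 = 625.3ml
cream: 938.0 × 1/3 = 312.7ml
= 625.3ml and 312.7ml

625.3ml and 312.7ml


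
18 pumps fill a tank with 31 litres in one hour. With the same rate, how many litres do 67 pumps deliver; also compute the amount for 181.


Direct proportion: y/x = constant
k = 31/18 ≈ 1.7222
y at x=67: k × 67 = 31 × 67 / 18 = 2077/18 ≈ 115.39
y at x=181: k × 181 = 31 × 181 / 18 = 5611/18 ≈ 311.72
= 115.39 and 311.72

115.39 and 311.72


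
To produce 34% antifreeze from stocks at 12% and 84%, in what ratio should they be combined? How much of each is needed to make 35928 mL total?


Let x parts of 12% mix with y parts of 84%.
12x + 84y = 34(x + y)
12x + 84y = 34x + 34y
x(12 - 34) = y(34 - 84)
x/y = (84 - 34)/(34 - 12) = 50/22
Simplify: 25:11
Total parts = 36; one part = 35928/36 = 998.00 mL
12% solution: 25×998.00 = 24950.00 mL
84% solution: 11×998.00 = 10978.00 mL
= ratio 25:11; 24950.00 mL and 10978.00 mL

ratio 25:11; 24950.00 mL and 10978.00 mL


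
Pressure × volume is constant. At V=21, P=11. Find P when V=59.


Inverse proportion: x × y = constant
k = 21 × 11 = 231
y₂ = k / 59 = 231 / 59
= 3.92

3.92


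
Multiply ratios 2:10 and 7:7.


Compound ratio = (2×7) : (10×7)
= 14:70
GCD = 14
= 1:5

1:5


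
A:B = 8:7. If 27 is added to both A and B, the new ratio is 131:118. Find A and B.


Let A = 8k, B = 7k.
(8k + 27) / (7k + 27) = 131/118
Cross-multiply: 118(8k + 27) = 131(7k + 27)
944k + 3186 = 917k + 3537
944k - 917k = 3537 - 3186
27k = 351
k = 351/27 = 13
A = 8×13 = 104, B = 7×13 = 91
= A = 104, B = 91

A = 104, B = 91


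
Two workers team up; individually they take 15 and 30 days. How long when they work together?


Rate of A = 1/15 per day
Rate of B = 1/30 per day
Combined rate = 1/15 + 1/30 = 45/450 = 0.1000 per day
Days = 1 / combined rate = 450/45
= 10.00 days

10.00 days


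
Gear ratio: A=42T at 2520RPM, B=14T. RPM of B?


Gear ratio = 42:14 = 3:1
RPM_B = RPM_A × (teeth_A / teeth_B)
= 2520 × (42/14)
= 7560.0 RPM

7560.0 RPM


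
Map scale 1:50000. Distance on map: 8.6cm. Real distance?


Real distance = map distance × scale
= 8.6cm × 50000
= 430000 cm = 4300.0 m
= 4.300 km

4.300 km


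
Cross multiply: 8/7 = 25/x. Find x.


Cross multiply: 8 × x = 7 × 25
8x = 175
x = 175 / 8
= 21.88

21.88


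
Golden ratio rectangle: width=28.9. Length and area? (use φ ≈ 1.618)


φ = (1 + √5) / 2 ≈ 1.618
Length = width × φ = 28.9 × 1.618 = 46.7602
≈ 46.76
Area = width × length = 28.9 × 46.7602 = 1351.36978 ≈ 1351.37
= Length: 46.76, Area: 1351.37

Length: 46.76, Area: 1351.37


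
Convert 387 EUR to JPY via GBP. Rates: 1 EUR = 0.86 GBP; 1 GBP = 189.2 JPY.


Step 1: 387 EUR × 0.86 = 332.82 GBP
Step 2: 332.82 GBP × 189.2 = 62969.54 JPY
Implied rate EUR→JPY = 0.86 × 189.2 = 162.7120
= 62969.54 JPY

62969.54 JPY


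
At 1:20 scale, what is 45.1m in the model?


Model size = real / scale
= 45.1 / 20
= 2.2550 m

2.2550 m


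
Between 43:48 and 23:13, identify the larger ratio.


43/48 = 0.8958
23/13 = 1.7692
0.8958 < 1.7692, so 43:48 is less
= 23:13

23:13


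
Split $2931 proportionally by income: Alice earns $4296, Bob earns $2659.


Total income = 4296 + 2659 = $6955
Alice: $2931 × 4296/6955 = $1810.44
Bob: $2931 × 2659/6955 = $1120.56
= Alice: $1810.44, Bob: $1120.56

Alice: $1810.44, Bob: $1120.56


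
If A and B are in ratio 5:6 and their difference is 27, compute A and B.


Let A = 5k, B = 6k.
6k - 5k = 27
1k = 27 → k = 27/1 = 27
A = 5×27 = 135, B = 6×27 = 162
= A = 135, B = 162

A = 135, B = 162


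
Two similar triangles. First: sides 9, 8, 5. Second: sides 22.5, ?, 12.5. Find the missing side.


Scale factor = 22.5/9 = 2.5
Missing side = 8 × 2.5
= 20.0

20.0


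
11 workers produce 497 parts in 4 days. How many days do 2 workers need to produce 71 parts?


Days ∝ work / workers, so d₂ = d₁ × (m₁/m₂) × (w₂/w₁)
Workers factor (inverse): 11/2 = 5.5000
Work factor (direct): 71/497 ≈ 0.1429
d₂ = 4 × 11/2 × 71/497 = (4 × 11 × 71) / (2 × 497) = 3124/994
≈ 3.14 days

3.14 days


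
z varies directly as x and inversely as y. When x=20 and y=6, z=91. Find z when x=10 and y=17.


z = k·x/y
Solve for k using the known point: k = z·y/x = 91×6/20 = 546/20 = 27.3000
Now evaluate at x=10, y=17:
z = k × 10 / 17 = (546 × 10) / (20 × 17) = 5460/340
≈ 16.0588

16.0588


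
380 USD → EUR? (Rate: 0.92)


Amount × rate = 380 × 0.92
= 349.60 EUR

349.60 EUR


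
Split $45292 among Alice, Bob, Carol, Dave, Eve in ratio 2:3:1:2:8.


Total parts = 2 + 3 + 1 + 2 + 8 = 16
Alice: 45292 × 2/16 = 5661.50
Bob: 45292 × 3/16 = 8492.25
Carol: 45292 × 1/16 = 2830.75
Dave: 45292 × 2/16 = 5661.50
Eve: 45292 × 8/16 = 22646.00
= Alice: $5661.50, Bob: $8492.25, Carol: $2830.75, Dave: $5661.50, Eve: $22646.00

Alice: $5661.50, Bob: $8492.25, Carol: $2830.75, Dave: $5661.50, Eve: $22646.00


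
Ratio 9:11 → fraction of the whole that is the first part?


Total parts = 9 + 11 = 20
First part: 9/20 = 9/20
= 9/20

9/20


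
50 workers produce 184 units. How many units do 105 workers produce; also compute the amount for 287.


Direct proportion: y/x = constant
k = 184/50 = 3.6800
y at x=105: k × 105 = 184 × 105 / 50 = 19320/50 = 386.40
y at x=287: k × 287 = 184 × 287 / 50 = 52808/50 = 1056.16
= 386.40 and 1056.16

386.40 and 1056.16


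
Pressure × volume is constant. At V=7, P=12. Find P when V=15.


Inverse proportion: x × y = constant
k = 7 × 12 = 84
y₂ = k / 15 = 84 / 15
= 5.60

5.60


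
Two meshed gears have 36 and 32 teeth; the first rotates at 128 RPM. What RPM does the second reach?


Gear ratio = 36:32 = 9:8
RPM_B = RPM_A × (teeth_A / teeth_B)
= 128 × (36/32)
= 144.0 RPM

144.0 RPM


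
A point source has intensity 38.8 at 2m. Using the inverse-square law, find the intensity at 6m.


I₁d₁² = I₂d₂²
I₂ = I₁ × (d₁/d₂)²
= 38.8 × (2/6)²
= 38.8 × 4/36
= 155.2/36
≈ 4.3111

4.3111


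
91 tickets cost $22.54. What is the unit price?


Unit rate = total / quantity
= 22.54 / 91
= $0.25 per unit

$0.25 per unit


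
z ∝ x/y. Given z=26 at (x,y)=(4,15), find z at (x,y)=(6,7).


z = k·x/y
Solve for k using the known point: k = z·y/x = 26×15/4 = 390/4 = 97.5000
Now evaluate at x=6, y=7:
z = k × 6 / 7 = (390 × 6) / (4 × 7) = 2340/28
≈ 83.5714

83.5714


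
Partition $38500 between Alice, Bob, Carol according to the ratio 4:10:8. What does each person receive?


Total parts = 4 + 10 + 8 = 22
Alice: 38500 × 4/22 = 7000.00
Bob: 38500 × 10/22 = 17500.00
Carol: 38500 × 8/22 = 14000.00
= Alice: $7000.00, Bob: $17500.00, Carol: $14000.00

Alice: $7000.00, Bob: $17500.00, Carol: $14000.00


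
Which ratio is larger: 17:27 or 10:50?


17/27 = 0.6296
10/50 = 0.2000
0.6296 > 0.2000, so 17:27 is greater
= 17:27

17:27


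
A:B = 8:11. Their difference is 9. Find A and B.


Let A = 8k, B = 11k.
11k - 8k = 9
3k = 9 → k = 9/3 = 3
A = 8×3 = 24, B = 11×3 = 33
= A = 24, B = 33

A = 24, B = 33


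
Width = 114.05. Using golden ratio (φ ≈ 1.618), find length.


φ = (1 + √5) / 2 ≈ 1.618
Length = width × φ = 114.05 × 1.618 = 184.5329
≈ 184.53

184.53


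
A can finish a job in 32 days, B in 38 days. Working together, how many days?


Rate of A = 1/32 per day
Rate of B = 1/38 per day
Combined rate = 1/32 + 1/38 = 70/1216 ≈ 0.0576 per day
Days = 1 / combined rate = 1216/70
≈ 17.37 days

17.37 days


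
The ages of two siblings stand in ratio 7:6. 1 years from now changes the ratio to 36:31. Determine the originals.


Let A = 7k, B = 6k.
(7k + 1) / (6k + 1) = 36/31
Cross-multiply: 31(7k + 1) = 36(6k + 1)
217k + 31 = 216k + 36
217k - 216k = 36 - 31
1k = 5
k = 5/1 = 5
A = 7×5 = 35, B = 6×5 = 30
= A = 35, B = 30

A = 35, B = 30


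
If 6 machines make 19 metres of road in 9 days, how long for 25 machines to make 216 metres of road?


Days ∝ work / workers, so d₂ = d₁ × (m₁/m₂) × (w₂/w₁)
Workers factor (inverse): 6/25 = 0.2400
Work factor (direct): 216/19 ≈ 11.3684
d₂ = 9 × 6/25 × 216/19 = (9 × 6 × 216) / (25 × 19) = 11664/475
≈ 24.56 days

24.56 days


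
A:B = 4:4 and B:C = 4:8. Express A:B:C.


Match B: multiply A:B by 4 → 16:16
Multiply B:C by 4 → 16:32
Combined: 16:16:32
GCD = 16
= 1:1:2

1:1:2


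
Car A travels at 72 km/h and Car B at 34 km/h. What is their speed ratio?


Ratio = 72:34
GCD = 2
Simplified = 36:17
Time ratio (same distance) = 17:36
Speed ratio = 36:17

36:17


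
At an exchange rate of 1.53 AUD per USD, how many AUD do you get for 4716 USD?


Amount × rate = 4716 × 1.53
= 7215.48 AUD

7215.48 AUD


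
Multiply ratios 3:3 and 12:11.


Compound ratio = (3×12) : (3×11)
= 36:33
GCD = 3
= 12:11

12:11


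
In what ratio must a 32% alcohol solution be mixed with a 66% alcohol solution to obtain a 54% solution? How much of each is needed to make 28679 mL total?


Let x parts of 32% mix with y parts of 66%.
32x + 66y = 54(x + y)
32x + 66y = 54x + 54y
x(32 - 54) = y(54 - 66)
x/y = (66 - 54)/(54 - 32) = 12/22
Simplify: 6:11
Total parts = 17; one part = 28679/17 = 1687.00 mL
32% solution: 6×1687.00 = 10122.00 mL
66% solution: 11×1687.00 = 18557.00 mL
= ratio 6:11; 10122.00 mL and 18557.00 mL

ratio 6:11; 10122.00 mL and 18557.00 mL


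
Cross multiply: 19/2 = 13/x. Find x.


Cross multiply: 19 × x = 2 × 13
19x = 26
x = 26 / 19
= 1.37

1.37


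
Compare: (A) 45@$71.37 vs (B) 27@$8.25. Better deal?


Deal A: $71.37/45 = $1.5860/unit
Deal B: $8.25/27 = $0.3056/unit
B is cheaper per unit
= Deal B

Deal B


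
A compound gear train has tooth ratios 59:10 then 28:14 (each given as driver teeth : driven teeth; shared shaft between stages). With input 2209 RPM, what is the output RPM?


Stage 1: RPM_B = RPM_A × t_A/t_B = 2209 × 59/10 = 130331/10 = 13033.10
B and C share a shaft → RPM_C = RPM_B
Stage 2: RPM_D = RPM_C × t_C/t_D = RPM_A × (t_A×t_C)/(t_B×t_D)
Overall ratio = (59×28)/(10×14) = 1652/140
RPM_D = 2209 × 1652/140 = 3649268/140
= 26066.20 RPM

26066.20 RPM


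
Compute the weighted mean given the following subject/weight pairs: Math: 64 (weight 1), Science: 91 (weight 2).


Numerator = 64×1 + 91×2
= 64 + 182
= 246
Total weight = 3
Weighted avg = 246/3
= 82.00

82.00


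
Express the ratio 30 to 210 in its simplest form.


GCD(30, 210) = 30
30/30 : 210/30
= 1:7

1:7


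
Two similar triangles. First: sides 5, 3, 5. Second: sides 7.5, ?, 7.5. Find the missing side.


Scale factor = 7.5/5 = 1.5
Missing side = 3 × 1.5
= 4.5

4.5


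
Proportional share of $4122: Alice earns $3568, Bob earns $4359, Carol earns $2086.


Total income = 3568 + 4359 + 2086 = $10013
Alice: $4122 × 3568/10013 = $1468.82
Bob: $4122 × 4359/10013 = $1794.45
Carol: $4122 × 2086/10013 = $858.73
= Alice: $1468.82, Bob: $1794.45, Carol: $858.73

Alice: $1468.82, Bob: $1794.45, Carol: $858.73


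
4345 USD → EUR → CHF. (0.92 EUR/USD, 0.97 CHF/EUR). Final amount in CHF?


Step 1: 4345 USD × 0.92 = 3997.40 EUR
Step 2: 3997.40 EUR × 0.97 = 3877.48 CHF
Implied rate USD→CHF = 0.92 × 0.97 = 0.8924
= 3877.48 CHF

3877.48 CHF


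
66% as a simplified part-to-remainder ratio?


66% means 66 parts out of 100; remainder = 34
Part : remainder = 66:34
GCD = 2
= 33:17

33:17


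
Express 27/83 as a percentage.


Percentage = (part / whole) × 100
= (27 / 83) × 100
≈ 32.53%

32.53%


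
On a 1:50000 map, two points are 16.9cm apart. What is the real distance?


Real distance = map distance × scale
= 16.9cm × 50000
= 845000 cm = 8450.0 m
= 8.450 km

8.450 km


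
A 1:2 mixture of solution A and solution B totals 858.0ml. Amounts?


Total parts = 1 + 2 = 3
solution A: 858.0 × 1/3 = 286.0ml
solution B: 858.0 × 2/3 = 572.0ml
= 286.0ml and 572.0ml

286.0ml and 572.0ml


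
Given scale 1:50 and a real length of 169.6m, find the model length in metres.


Model size = real / scale
= 169.6 / 50
= 3.3920 m

3.3920 m


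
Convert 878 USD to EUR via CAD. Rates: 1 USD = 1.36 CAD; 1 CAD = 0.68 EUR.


Step 1: 878 USD × 1.36 = 1194.08 CAD
Step 2: 1194.08 CAD × 0.68 = 811.97 EUR
Implied rate USD→EUR = 1.36 × 0.68 = 0.9248
= 811.97 EUR

811.97 EUR


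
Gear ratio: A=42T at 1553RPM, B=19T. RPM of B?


Gear ratio = 42:19 = 42:19
RPM_B = RPM_A × (teeth_A / teeth_B)
= 1553 × (42/19)
= 3432.9 RPM

3432.9 RPM


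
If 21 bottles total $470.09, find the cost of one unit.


Unit rate = total / quantity
= 470.09 / 21
= $22.39 per unit

$22.39 per unit


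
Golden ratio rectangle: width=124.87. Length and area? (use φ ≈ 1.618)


φ = (1 + √5) / 2 ≈ 1.618
Length = width × φ = 124.87 × 1.618 = 202.03966
≈ 202.04
Area = width × length = 124.87 × 202.03966 = 25228.6923442 ≈ 25228.69
= Length: 202.04, Area: 25228.69

Length: 202.04, Area: 25228.69


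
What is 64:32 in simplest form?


GCD(64, 32) = 32
64/32 : 32/32
= 2:1

2:1


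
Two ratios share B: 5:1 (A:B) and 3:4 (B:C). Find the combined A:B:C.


Match B: multiply A:B by 3 → 15:3
Multiply B:C by 1 → 3:4
Combined: 15:3:4
GCD = 1
= 15:3:4

15:3:4


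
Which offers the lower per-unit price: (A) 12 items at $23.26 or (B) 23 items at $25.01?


Deal A: $23.26/12 = $1.9383/unit
Deal B: $25.01/23 = $1.0874/unit
B is cheaper per unit
= Deal B

Deal B


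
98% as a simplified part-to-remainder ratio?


98% means 98 parts out of 100; remainder = 2
Part : remainder = 98:2
GCD = 2
= 49:1

49:1


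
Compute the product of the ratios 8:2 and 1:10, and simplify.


Compound ratio = (8×1) : (2×10)
= 8:20
GCD = 4
= 2:5

2:5


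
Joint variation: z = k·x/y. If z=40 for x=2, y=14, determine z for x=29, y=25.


z = k·x/y
Solve for k using the known point: k = z·y/x = 40×14/2 = 560/2 = 280.0000
Now evaluate at x=29, y=25:
z = k × 29 / 25 = (560 × 29) / (2 × 25) = 16240/50
= 324.8000

324.8000


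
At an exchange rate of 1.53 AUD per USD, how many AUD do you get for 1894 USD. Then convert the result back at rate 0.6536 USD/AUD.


Amount × rate = 1894 × 1.53 = 2897.82 AUD
Round-trip: 2897.82 × 0.6536 = 1894.02 USD
= 2897.82 AUD, then 1894.02 USD

2897.82 AUD, then 1894.02 USD


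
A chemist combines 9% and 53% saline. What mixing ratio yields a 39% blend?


Let x parts of 9% mix with y parts of 53%.
9x + 53y = 39(x + y)
9x + 53y = 39x + 39y
x(9 - 39) = y(39 - 53)
x/y = (53 - 39)/(39 - 9) = 14/30
Simplify: 7:15
= 7:15

7:15


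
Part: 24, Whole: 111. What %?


Percentage = (part / whole) × 100
= (24 / 111) × 100
≈ 21.62%

21.62%


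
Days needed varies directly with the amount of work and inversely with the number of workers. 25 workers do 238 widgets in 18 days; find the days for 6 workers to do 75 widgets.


Days ∝ work / workers, so d₂ = d₁ × (m₁/m₂) × (w₂/w₁)
Workers factor (inverse): 25/6 ≈ 4.1667
Work factor (direct): 75/238 ≈ 0.3151
d₂ = 18 × 25/6 × 75/238 = (18 × 25 × 75) / (6 × 238) = 33750/1428
≈ 23.63 days

23.63 days


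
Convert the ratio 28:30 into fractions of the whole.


Total parts = 28 + 30 = 58
First part: 28/58 = 14/29
Second part: 30/58 = 15/29
= 14/29 and 15/29

14/29 and 15/29


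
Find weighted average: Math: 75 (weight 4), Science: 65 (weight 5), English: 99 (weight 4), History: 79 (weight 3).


Numerator = 75×4 + 65×5 + 99×4 + 79×3
= 300 + 325 + 396 + 237
= 1258
Total weight = 16
Weighted avg = 1258/16
= 78.63

78.63


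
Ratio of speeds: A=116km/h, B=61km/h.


Ratio = 116:61
GCD = 1
Simplified = 116:61
Time ratio (same distance) = 61:116
Speed ratio = 116:61

116:61


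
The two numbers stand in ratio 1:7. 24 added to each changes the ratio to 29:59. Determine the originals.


Let A = 1k, B = 7k.
(1k + 24) / (7k + 24) = 29/59
Cross-multiply: 59(1k + 24) = 29(7k + 24)
59k + 1416 = 203k + 696
59k - 203k = 696 - 1416
-144k = -720
k = -720/-144 = 5
A = 1×5 = 5, B = 7×5 = 35
= A = 5, B = 35

A = 5, B = 35


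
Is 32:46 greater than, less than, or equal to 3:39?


32/46 = 0.6957
3/39 = 0.0769
0.6957 > 0.0769, so 32:46 is greater
= greater than

greater than


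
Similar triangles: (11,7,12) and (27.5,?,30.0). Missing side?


Scale factor = 27.5/11 = 2.5
Missing side = 7 × 2.5
= 17.5

17.5


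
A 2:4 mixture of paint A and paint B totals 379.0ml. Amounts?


Total parts = 2 + 4 = 6
paint A: 379.0 × 2/6 = 126.3ml
paint B: 379.0 × 4/6 = 252.7ml
= 126.3ml and 252.7ml

126.3ml and 252.7ml


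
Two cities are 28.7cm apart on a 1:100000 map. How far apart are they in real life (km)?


Real distance = map distance × scale
= 28.7cm × 100000
= 2870000 cm = 28700.0 m
= 28.700 km

28.700 km


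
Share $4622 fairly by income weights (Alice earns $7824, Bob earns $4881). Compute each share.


Total income = 7824 + 4881 = $12705
Alice: $4622 × 7824/12705 = $2846.32
Bob: $4622 × 4881/12705 = $1775.68
= Alice: $2846.32, Bob: $1775.68

Alice: $2846.32, Bob: $1775.68


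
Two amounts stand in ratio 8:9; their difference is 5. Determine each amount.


Let A = 8k, B = 9k.
9k - 8k = 5
1k = 5 → k = 5/1 = 5
A = 8×5 = 40, B = 9×5 = 45
= A = 40, B = 45

A = 40, B = 45


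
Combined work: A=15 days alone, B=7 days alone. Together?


Rate of A = 1/15 per day
Rate of B = 1/7 per day
Combined rate = 1/15 + 1/7 = 22/105 ≈ 0.2095 per day
Days = 1 / combined rate = 105/22
≈ 4.77 days

4.77 days


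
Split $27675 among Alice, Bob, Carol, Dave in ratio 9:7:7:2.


Total parts = 9 + 7 + 7 + 2 = 25
Alice: 27675 × 9/25 = 9963.00
Bob: 27675 × 7/25 = 7749.00
Carol: 27675 × 7/25 = 7749.00
Dave: 27675 × 2/25 = 2214.00
= Alice: $9963.00, Bob: $7749.00, Carol: $7749.00, Dave: $2214.00

Alice: $9963.00, Bob: $7749.00, Carol: $7749.00, Dave: $2214.00


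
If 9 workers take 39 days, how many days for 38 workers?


Inverse proportion: x × y = constant
k = 9 × 39 = 351
y₂ = k / 38 = 351 / 38
= 9.24

9.24


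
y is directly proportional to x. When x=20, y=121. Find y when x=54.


Direct proportion: y/x = constant
k = 121/20 = 6.0500
y₂ = k × 54 = 121 × 54 / 20 = 6534/20
= 326.70

326.70


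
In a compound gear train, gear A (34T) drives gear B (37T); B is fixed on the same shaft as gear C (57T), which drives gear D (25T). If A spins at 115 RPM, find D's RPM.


Stage 1: RPM_B = RPM_A × t_A/t_B = 115 × 34/37 = 3910/37 ≈ 105.68
B and C share a shaft → RPM_C = RPM_B
Stage 2: RPM_D = RPM_C × t_C/t_D = RPM_A × (t_A×t_C)/(t_B×t_D)
Overall ratio = (34×57)/(37×25) = 1938/925
RPM_D = 115 × 1938/925 = 222870/925
≈ 240.94 RPM

240.94 RPM


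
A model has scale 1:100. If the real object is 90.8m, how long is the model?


Model size = real / scale
= 90.8 / 100
= 0.9080 m

0.9080 m


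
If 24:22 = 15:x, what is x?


Cross multiply: 24 × x = 22 × 15
24x = 330
x = 330 / 24
= 13.75

13.75


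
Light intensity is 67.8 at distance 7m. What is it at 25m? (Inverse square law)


I₁d₁² = I₂d₂²
I₂ = I₁ × (d₁/d₂)²
= 67.8 × (7/25)²
= 67.8 × 49/625
= 3322.2/625
≈ 5.3155

5.3155


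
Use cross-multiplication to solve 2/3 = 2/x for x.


Cross multiply: 2 × x = 3 × 2
2x = 6
x = 6 / 2
= 3.00

3.00


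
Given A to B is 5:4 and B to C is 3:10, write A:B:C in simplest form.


Match B: multiply A:B by 3 → 15:12
Multiply B:C by 4 → 12:40
Combined: 15:12:40
GCD = 1
= 15:12:40

15:12:40


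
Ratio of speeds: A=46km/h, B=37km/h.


Ratio = 46:37
GCD = 1
Simplified = 46:37
Time ratio (same distance) = 37:46
Speed ratio = 46:37

46:37


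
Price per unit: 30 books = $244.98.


Unit rate = total / quantity
= 244.98 / 30
= $8.17 per unit

$8.17 per unit


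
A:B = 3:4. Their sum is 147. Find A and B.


Let A = 3k, B = 4k.
3k + 4k = 147
7k = 147 → k = 147/7 = 21
A = 3×21 = 63, B = 4×21 = 84
= A = 63, B = 84

A = 63, B = 84


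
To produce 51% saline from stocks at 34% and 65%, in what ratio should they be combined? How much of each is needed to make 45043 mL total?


Let x parts of 34% mix with y parts of 65%.
34x + 65y = 51(x + y)
34x + 65y = 51x + 51y
x(34 - 51) = y(51 - 65)
x/y = (65 - 51)/(51 - 34) = 14/17
Simplify: 14:17
Total parts = 31; one part = 45043/31 = 1453.00 mL
34% solution: 14×1453.00 = 20342.00 mL
65% solution: 17×1453.00 = 24701.00 mL
= ratio 14:17; 20342.00 mL and 24701.00 mL

ratio 14:17; 20342.00 mL and 24701.00 mL


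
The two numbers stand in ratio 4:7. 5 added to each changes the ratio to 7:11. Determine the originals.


Let A = 4k, B = 7k.
(4k + 5) / (7k + 5) = 7/11
Cross-multiply: 11(4k + 5) = 7(7k + 5)
44k + 55 = 49k + 35
44k - 49k = 35 - 55
-5k = -20
k = -20/-5 = 4
A = 4×4 = 16, B = 7×4 = 28
= A = 16, B = 28

A = 16, B = 28


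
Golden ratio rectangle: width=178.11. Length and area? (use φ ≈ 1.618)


φ = (1 + √5) / 2 ≈ 1.618
Length = width × φ = 178.11 × 1.618 = 288.18198
≈ 288.18
Area = width × length = 178.11 × 288.18198 = 51328.0924578 ≈ 51328.09
= Length: 288.18, Area: 51328.09

Length: 288.18, Area: 51328.09


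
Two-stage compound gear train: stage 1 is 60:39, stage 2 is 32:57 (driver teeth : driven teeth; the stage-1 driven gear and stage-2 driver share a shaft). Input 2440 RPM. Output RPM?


Stage 1: RPM_B = RPM_A × t_A/t_B = 2440 × 60/39 = 146400/39 ≈ 3753.85
B and C share a shaft → RPM_C = RPM_B
Stage 2: RPM_D = RPM_C × t_C/t_D = RPM_A × (t_A×t_C)/(t_B×t_D)
Overall ratio = (60×32)/(39×57) = 1920/2223
RPM_D = 2440 × 1920/2223 = 4684800/2223
≈ 2107.42 RPM

2107.42 RPM


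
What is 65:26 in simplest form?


GCD(65, 26) = 13
65/13 : 26/13
= 5:2

5:2


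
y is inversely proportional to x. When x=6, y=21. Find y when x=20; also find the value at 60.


Inverse proportion: x × y = constant
k = 6 × 21 = 126
At x=20: k/20 = 6.30
At x=60: k/60 = 2.10
= 6.30 and 2.10

6.30 and 2.10


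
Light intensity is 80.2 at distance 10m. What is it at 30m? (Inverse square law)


I₁d₁² = I₂d₂²
I₂ = I₁ × (d₁/d₂)²
= 80.2 × (10/30)²
= 80.2 × 100/900
= 8020/900
≈ 8.9111

8.9111


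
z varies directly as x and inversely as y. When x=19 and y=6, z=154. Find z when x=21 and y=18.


z = k·x/y
Solve for k using the known point: k = z·y/x = 154×6/19 = 924/19 ≈ 48.6316
Now evaluate at x=21, y=18:
z = k × 21 / 18 = (924 × 21) / (19 × 18) = 19404/342
≈ 56.7368

56.7368


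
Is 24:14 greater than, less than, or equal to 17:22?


24/14 = 1.7143
17/22 = 0.7727
1.7143 > 0.7727, so 24:14 is greater
= greater than

greater than


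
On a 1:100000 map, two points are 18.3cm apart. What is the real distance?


Real distance = map distance × scale
= 18.3cm × 100000
= 1830000 cm = 18300.0 m
= 18.300 km

18.300 km


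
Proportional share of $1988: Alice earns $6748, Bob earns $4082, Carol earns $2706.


Total income = 6748 + 4082 + 2706 = $13536
Alice: $1988 × 6748/13536 = $991.06
Bob: $1988 × 4082/13536 = $599.51
Carol: $1988 × 2706/13536 = $397.42
= Alice: $991.06, Bob: $599.51, Carol: $397.42

Alice: $991.06, Bob: $599.51, Carol: $397.42


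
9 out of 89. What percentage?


Percentage = (part / whole) × 100
= (9 / 89) × 100
≈ 10.11%

10.11%


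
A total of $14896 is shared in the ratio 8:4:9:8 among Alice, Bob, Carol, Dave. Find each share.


Total parts = 8 + 4 + 9 + 8 = 29
Alice: 14896 × 8/29 = 4109.24
Bob: 14896 × 4/29 = 2054.62
Carol: 14896 × 9/29 = 4622.90
Dave: 14896 × 8/29 = 4109.24
= Alice: $4109.24, Bob: $2054.62, Carol: $4622.90, Dave: $4109.24

Alice: $4109.24, Bob: $2054.62, Carol: $4622.90, Dave: $4109.24


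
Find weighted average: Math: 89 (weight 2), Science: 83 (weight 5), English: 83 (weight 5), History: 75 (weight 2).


Numerator = 89×2 + 83×5 + 83×5 + 75×2
= 178 + 415 + 415 + 150
= 1158
Total weight = 14
Weighted avg = 1158/14
= 82.71

82.71


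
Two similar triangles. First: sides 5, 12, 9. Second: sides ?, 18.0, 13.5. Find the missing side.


Scale factor = 18.0/12 = 1.5
Missing side = 5 × 1.5
= 7.5

7.5


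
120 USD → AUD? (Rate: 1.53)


Amount × rate = 120 × 1.53
= 183.60 AUD

183.60 AUD


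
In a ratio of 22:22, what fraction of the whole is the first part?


Total parts = 22 + 22 = 44
First part: 22/44 = 1/2
= 1/2

1/2


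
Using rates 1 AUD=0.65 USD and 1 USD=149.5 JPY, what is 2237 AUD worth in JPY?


Step 1: 2237 AUD × 0.65 = 1454.05 USD
Step 2: 1454.05 USD × 149.5 = 217380.48 JPY
Implied rate AUD→JPY = 0.65 × 149.5 = 97.1750
= 217380.48 JPY

217380.48 JPY


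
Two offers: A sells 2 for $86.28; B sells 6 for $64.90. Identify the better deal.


Deal A: $86.28/2 = $43.1400/unit
Deal B: $64.90/6 = $10.8167/unit
B is cheaper per unit
= Deal B

Deal B


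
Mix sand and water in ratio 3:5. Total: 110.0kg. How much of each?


Total parts = 3 + 5 = 8
sand: 110.0 × 3/8 = 41.3kg
water: 110.0 × 5/8 = 68.8kg
= 41.3kg and 68.8kg

41.3kg and 68.8kg


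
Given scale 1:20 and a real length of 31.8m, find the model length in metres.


Model size = real / scale
= 31.8 / 20
= 1.5900 m

1.5900 m


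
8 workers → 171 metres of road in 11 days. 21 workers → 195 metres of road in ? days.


Days ∝ work / workers, so d₂ = d₁ × (m₁/m₂) × (w₂/w₁)
Workers factor (inverse): 8/21 ≈ 0.3810
Work factor (direct): 195/171 ≈ 1.1404
d₂ = 11 × 8/21 × 195/171 = (11 × 8 × 195) / (21 × 171) = 17160/3591
≈ 4.78 days

4.78 days


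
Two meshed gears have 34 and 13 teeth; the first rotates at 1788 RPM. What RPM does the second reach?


Gear ratio = 34:13 = 34:13
RPM_B = RPM_A × (teeth_A / teeth_B)
= 1788 × (34/13)
= 4676.3 RPM

4676.3 RPM


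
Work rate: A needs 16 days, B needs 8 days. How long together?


Rate of A = 1/16 per day
Rate of B = 1/8 per day
Combined rate = 1/16 + 1/8 = 24/128 = 0.1875 per day
Days = 1 / combined rate = 128/24
≈ 5.33 days

5.33 days


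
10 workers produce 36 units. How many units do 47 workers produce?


Direct proportion: y/x = constant
k = 36/10 = 3.6000
y₂ = k × 47 = 36 × 47 / 10 = 1692/10
= 169.20

169.20


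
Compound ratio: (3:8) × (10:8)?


Compound ratio = (3×10) : (8×8)
= 30:64
GCD = 2
= 15:32

15:32


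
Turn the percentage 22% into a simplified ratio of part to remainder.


22% means 22 parts out of 100; remainder = 78
Part : remainder = 22:78
GCD = 2
= 11:39

11:39


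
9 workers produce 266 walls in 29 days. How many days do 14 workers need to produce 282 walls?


Days ∝ work / workers, so d₂ = d₁ × (m₁/m₂) × (w₂/w₁)
Workers factor (inverse): 9/14 ≈ 0.6429
Work factor (direct): 282/266 ≈ 1.0602
d₂ = 29 × 9/14 × 282/266 = (29 × 9 × 282) / (14 × 266) = 73602/3724
≈ 19.76 days

19.76 days


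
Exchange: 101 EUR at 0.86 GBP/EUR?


Amount × rate = 101 × 0.86
= 86.86 GBP

86.86 GBP


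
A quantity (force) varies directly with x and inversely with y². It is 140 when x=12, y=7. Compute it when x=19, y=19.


z = k·x/y²
Solve for k using the known point: k = z·y²/x = 140×49/12 = 6860/12 ≈ 571.6667
Now evaluate at x=19, y=19:
z = k × 19 / 361 = (6860 × 19) / (12 × 361) = 130340/4332
≈ 30.0877

30.0877


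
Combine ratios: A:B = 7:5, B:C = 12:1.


Match B: multiply A:B by 12 → 84:60
Multiply B:C by 5 → 60:5
Combined: 84:60:5
GCD = 1
= 84:60:5

84:60:5


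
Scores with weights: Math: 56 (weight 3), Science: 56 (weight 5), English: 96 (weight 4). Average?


Numerator = 56×3 + 56×5 + 96×4
= 168 + 280 + 384
= 832
Total weight = 12
Weighted avg = 832/12
= 69.33

69.33


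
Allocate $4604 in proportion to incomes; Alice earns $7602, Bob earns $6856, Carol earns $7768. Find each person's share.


Total income = 7602 + 6856 + 7768 = $22226
Alice: $4604 × 7602/22226 = $1574.71
Bob: $4604 × 6856/22226 = $1420.18
Carol: $4604 × 7768/22226 = $1609.10
= Alice: $1574.71, Bob: $1420.18, Carol: $1609.10

Alice: $1574.71, Bob: $1420.18, Carol: $1609.10


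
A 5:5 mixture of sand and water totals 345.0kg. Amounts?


Total parts = 5 + 5 = 10
sand: 345.0 × 5/10 = 172.5kg
water: 345.0 × 5/10 = 172.5kg
= 172.5kg and 172.5kg

172.5kg and 172.5kg


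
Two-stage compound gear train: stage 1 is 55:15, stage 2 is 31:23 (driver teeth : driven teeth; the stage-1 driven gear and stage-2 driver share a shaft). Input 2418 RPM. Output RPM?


Stage 1: RPM_B = RPM_A × t_A/t_B = 2418 × 55/15 = 132990/15 = 8866.00
B and C share a shaft → RPM_C = RPM_B
Stage 2: RPM_D = RPM_C × t_C/t_D = RPM_A × (t_A×t_C)/(t_B×t_D)
Overall ratio = (55×31)/(15×23) = 1705/345
RPM_D = 2418 × 1705/345 = 4122690/345
≈ 11949.83 RPM

11949.83 RPM


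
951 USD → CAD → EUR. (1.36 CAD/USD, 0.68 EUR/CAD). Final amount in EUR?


Step 1: 951 USD × 1.36 = 1293.36 CAD
Step 2: 1293.36 CAD × 0.68 = 879.48 EUR
Implied rate USD→EUR = 1.36 × 0.68 = 0.9248
= 879.48 EUR

879.48 EUR


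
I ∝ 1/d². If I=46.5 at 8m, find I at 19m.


I₁d₁² = I₂d₂²
I₂ = I₁ × (d₁/d₂)²
= 46.5 × (8/19)²
= 46.5 × 64/361
= 2976/361
≈ 8.2438

8.2438


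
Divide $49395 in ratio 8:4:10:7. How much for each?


Total parts = 8 + 4 + 10 + 7 = 29
Part 1: 49395 × 8/29 = 13626.21
Part 2: 49395 × 4/29 = 6813.10
Part 3: 49395 × 10/29 = 17032.76
Part 4: 49395 × 7/29 = 11922.93
= Part 1: $13626.21, Part 2: $6813.10, Part 3: $17032.76, Part 4: $11922.93

Part 1: $13626.21, Part 2: $6813.10, Part 3: $17032.76, Part 4: $11922.93


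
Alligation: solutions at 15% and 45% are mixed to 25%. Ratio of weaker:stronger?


Let x parts of 15% mix with y parts of 45%.
15x + 45y = 25(x + y)
15x + 45y = 25x + 25y
x(15 - 25) = y(25 - 45)
x/y = (45 - 25)/(25 - 15) = 20/10
Simplify: 2:1
= 2:1

2:1


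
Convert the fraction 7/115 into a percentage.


Percentage = (part / whole) × 100
= (7 / 115) × 100
≈ 6.09%

6.09%


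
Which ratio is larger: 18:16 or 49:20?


18/16 = 1.1250
49/20 = 2.4500
1.1250 < 2.4500, so 18:16 is less
= 49:20

49:20


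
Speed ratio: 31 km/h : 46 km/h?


Ratio = 31:46
GCD = 1
Simplified = 31:46
Time ratio (same distance) = 46:31
Speed ratio = 31:46

31:46


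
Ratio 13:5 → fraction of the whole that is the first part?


Total parts = 13 + 5 = 18
First part: 13/18 = 13/18
= 13/18

13/18


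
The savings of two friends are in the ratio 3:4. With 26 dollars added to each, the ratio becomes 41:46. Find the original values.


Let A = 3k, B = 4k.
(3k + 26) / (4k + 26) = 41/46
Cross-multiply: 46(3k + 26) = 41(4k + 26)
138k + 1196 = 164k + 1066
138k - 164k = 1066 - 1196
-26k = -130
k = -130/-26 = 5
A = 3×5 = 15, B = 4×5 = 20
= A = 15, B = 20

A = 15, B = 20


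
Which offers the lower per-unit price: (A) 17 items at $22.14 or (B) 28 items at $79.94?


Deal A: $22.14/17 = $1.3024/unit
Deal B: $79.94/28 = $2.8550/unit
A is cheaper per unit
= Deal A

Deal A


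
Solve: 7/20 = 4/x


Cross multiply: 7 × x = 20 × 4
7x = 80
x = 80 / 7
= 11.43

11.43


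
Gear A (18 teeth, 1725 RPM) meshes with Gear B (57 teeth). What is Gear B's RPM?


Gear ratio = 18:57 = 6:19
RPM_B = RPM_A × (teeth_A / teeth_B)
= 1725 × (18/57)
= 544.7 RPM

544.7 RPM


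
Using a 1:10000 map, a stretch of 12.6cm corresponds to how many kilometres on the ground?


Real distance = map distance × scale
= 12.6cm × 10000
= 126000 cm = 1260.0 m
= 1.260 km

1.260 km


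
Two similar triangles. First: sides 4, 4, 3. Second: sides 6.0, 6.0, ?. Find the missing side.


Scale factor = 6.0/4 = 1.5
Missing side = 3 × 1.5
= 4.5

4.5


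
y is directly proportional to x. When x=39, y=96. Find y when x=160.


Direct proportion: y/x = constant
k = 96/39 ≈ 2.4615
y₂ = k × 160 = 96 × 160 / 39 = 15360/39
≈ 393.85

393.85


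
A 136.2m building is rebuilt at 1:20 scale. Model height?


Model size = real / scale
= 136.2 / 20
= 6.8100 m

6.8100 m


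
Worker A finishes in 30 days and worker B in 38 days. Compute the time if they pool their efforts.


Rate of A = 1/30 per day
Rate of B = 1/38 per day
Combined rate = 1/30 + 1/38 = 68/1140 ≈ 0.0596 per day
Days = 1 / combined rate = 1140/68
≈ 16.76 days

16.76 days


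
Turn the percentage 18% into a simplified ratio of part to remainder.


18% means 18 parts out of 100; remainder = 82
Part : remainder = 18:82
GCD = 2
= 9:41

9:41


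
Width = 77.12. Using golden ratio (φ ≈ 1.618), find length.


φ = (1 + √5) / 2 ≈ 1.618
Length = width × φ = 77.12 × 1.618 = 124.78016
≈ 124.78

124.78


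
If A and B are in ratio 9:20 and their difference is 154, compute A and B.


Let A = 9k, B = 20k.
20k - 9k = 154
11k = 154 → k = 154/11 = 14
A = 9×14 = 126, B = 20×14 = 280
= A = 126, B = 280

A = 126, B = 280


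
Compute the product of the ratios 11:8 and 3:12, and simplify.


Compound ratio = (11×3) : (8×12)
= 33:96
GCD = 3
= 11:32

11:32


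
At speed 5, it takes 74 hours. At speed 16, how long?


Inverse proportion: x × y = constant
k = 5 × 74 = 370
y₂ = k / 16 = 370 / 16
= 23.13

23.13


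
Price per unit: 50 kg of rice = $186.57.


Unit rate = total / quantity
= 186.57 / 50
= $3.73 per unit

$3.73 per unit


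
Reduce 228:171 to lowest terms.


GCD(228, 171) = 57
228/57 : 171/57
= 4:3

4:3


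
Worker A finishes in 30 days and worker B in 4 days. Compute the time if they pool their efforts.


Rate of A = 1/30 per day
Rate of B = 1/4 per day
Combined rate = 1/30 + 1/4 = 34/120 ≈ 0.2833 per day
Days = 1 / combined rate = 120/34
≈ 3.53 days

3.53 days


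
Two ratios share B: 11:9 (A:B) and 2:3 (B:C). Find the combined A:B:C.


Match B: multiply A:B by 2 → 22:18
Multiply B:C by 9 → 18:27
Combined: 22:18:27
GCD = 1
= 22:18:27

22:18:27


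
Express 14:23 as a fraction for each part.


Total parts = 14 + 23 = 37
First part: 14/37 = 14/37
Second part: 23/37 = 23/37
= 14/37 and 23/37

14/37 and 23/37


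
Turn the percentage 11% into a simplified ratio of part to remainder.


11% means 11 parts out of 100; remainder = 89
Part : remainder = 11:89
GCD = 1
= 11:89

11:89


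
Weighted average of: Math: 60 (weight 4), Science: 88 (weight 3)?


Numerator = 60×4 + 88×3
= 240 + 264
= 504
Total weight = 7
Weighted avg = 504/7
= 72.00

72.00


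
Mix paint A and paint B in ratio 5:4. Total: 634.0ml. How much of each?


Total parts = 5 + 4 = 9
paint A: 634.0 × 5/9 = 352.2ml
paint B: 634.0 × 4/9 = 281.8ml
= 352.2ml and 281.8ml

352.2ml and 281.8ml


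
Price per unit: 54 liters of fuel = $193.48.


Unit rate = total / quantity
= 193.48 / 54
= $3.58 per unit

$3.58 per unit


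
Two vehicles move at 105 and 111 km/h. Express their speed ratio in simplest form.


Ratio = 105:111
GCD = 3
Simplified = 35:37
Time ratio (same distance) = 37:35
Speed ratio = 35:37

35:37


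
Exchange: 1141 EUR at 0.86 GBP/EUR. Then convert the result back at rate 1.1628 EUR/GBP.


Amount × rate = 1141 × 0.86 = 981.26 GBP
Round-trip: 981.26 × 1.1628 = 1141.01 EUR
= 981.26 GBP, then 1141.01 EUR

981.26 GBP, then 1141.01 EUR


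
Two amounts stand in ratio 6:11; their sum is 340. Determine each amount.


Let A = 6k, B = 11k.
6k + 11k = 340
17k = 340 → k = 340/17 = 20
A = 6×20 = 120, B = 11×20 = 220
= A = 120, B = 220

A = 120, B = 220


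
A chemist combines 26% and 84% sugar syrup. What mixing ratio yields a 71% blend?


Let x parts of 26% mix with y parts of 84%.
26x + 84y = 71(x + y)
26x + 84y = 71x + 71y
x(26 - 71) = y(71 - 84)
x/y = (84 - 71)/(71 - 26) = 13/45
Simplify: 13:45
= 13:45

13:45


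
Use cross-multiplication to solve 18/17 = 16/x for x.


Cross multiply: 18 × x = 17 × 16
18x = 272
x = 272 / 18
= 15.11

15.11


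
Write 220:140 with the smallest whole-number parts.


GCD(220, 140) = 20
220/20 : 140/20
= 11:7

11:7


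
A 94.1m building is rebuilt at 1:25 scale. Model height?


Model size = real / scale
= 94.1 / 25
= 3.7640 m

3.7640 m


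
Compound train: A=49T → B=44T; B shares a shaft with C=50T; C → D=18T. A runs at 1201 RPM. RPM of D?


Stage 1: RPM_B = RPM_A × t_A/t_B = 1201 × 49/44 = 58849/44 ≈ 1337.48
B and C share a shaft → RPM_C = RPM_B
Stage 2: RPM_D = RPM_C × t_C/t_D = RPM_A × (t_A×t_C)/(t_B×t_D)
Overall ratio = (49×50)/(44×18) = 2450/792
RPM_D = 1201 × 2450/792 = 2942450/792
≈ 3715.21 RPM

3715.21 RPM
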